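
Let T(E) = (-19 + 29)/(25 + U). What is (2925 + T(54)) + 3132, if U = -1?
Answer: 72689/12 ≈ 6057.4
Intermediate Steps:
T(E) = 5/12 (T(E) = (-19 + 29)/(25 - 1) = 10/24 = 10*(1/24) = 5/12)
(2925 + T(54)) + 3132 = (2925 + 5/12) + 3132 = 35105/12 + 3132 = 72689/12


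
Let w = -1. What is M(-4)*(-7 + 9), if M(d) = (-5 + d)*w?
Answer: 18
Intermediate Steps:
M(d) = 5 - d (M(d) = (-5 + d)*(-1) = 5 - d)
M(-4)*(-7 + 9) = (5 - 1*(-4))*(-7 + 9) = (5 + 4)*2 = 9*2 = 18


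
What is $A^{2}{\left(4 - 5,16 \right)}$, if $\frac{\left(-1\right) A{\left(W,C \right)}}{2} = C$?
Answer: $1024$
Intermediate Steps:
$A{\left(W,C \right)} = - 2 C$
$A^{2}{\left(4 - 5,16 \right)} = \left(\left(-2\right) 16\right)^{2} = \left(-32\right)^{2} = 1024$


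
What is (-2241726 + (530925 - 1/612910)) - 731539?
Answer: -1496934609401/612910 ≈ -2.4423e+6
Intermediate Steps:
(-2241726 + (530925 - 1/612910)) - 731539 = (-2241726 + 325409241749/612910) - 731539 = -1048567040911/612910 - 731539 = -1496934609401/612910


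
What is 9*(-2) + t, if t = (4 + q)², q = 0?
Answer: -2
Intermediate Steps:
t = 16 (t = (4 + 0)² = 4² = 16)
9*(-2) + t = 9*(-2) + 16 = -18 + 16 = -2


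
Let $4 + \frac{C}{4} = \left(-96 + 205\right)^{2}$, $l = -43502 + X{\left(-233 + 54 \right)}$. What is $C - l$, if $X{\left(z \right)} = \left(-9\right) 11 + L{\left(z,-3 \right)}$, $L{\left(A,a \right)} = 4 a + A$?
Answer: $91300$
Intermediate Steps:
$L{\left(A,a \right)} = A + 4 a$
$X{\left(z \right)} = -111 + z$ ($X{\left(z \right)} = \left(-9\right) 11 + \left(z + 4 \left(-3\right)\right) = -99 + \left(z - 12\right) = -99 + \left(-12 + z\right) = -111 + z$)
$l = -43792$ ($l = -43502 + \left(-111 + \left(-233 + 54\right)\right) = -43502 - 290 = -43792$)
$C = 47508$ ($C = -16 + 4 \left(-96 + 205\right)^{2} = -16 + 4 \cdot 109^{2} = -16 + 4 \cdot 11881 = -16 + 47524 = 47508$)
$C - l = 47508 - -43792 = 47508 + 43792 = 91300$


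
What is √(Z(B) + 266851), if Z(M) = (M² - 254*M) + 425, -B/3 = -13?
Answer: √258891 ≈ 508.81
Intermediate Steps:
B = 39 (B = -3*(-13) = 39)
Z(M) = 425 + M² - 254*M
√(Z(B) + 266851) = √((425 + 39² - 254*39) + 266851) = √((425 + 1521 - 9906) + 266851) = √(-7960 + 266851) = √258891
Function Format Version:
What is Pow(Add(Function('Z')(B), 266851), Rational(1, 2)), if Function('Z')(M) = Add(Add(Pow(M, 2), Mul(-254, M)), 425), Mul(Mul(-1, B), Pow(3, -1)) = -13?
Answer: Pow(258891, Rational(1, 2)) ≈ 508.81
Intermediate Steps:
B = 39 (B = Mul(-3, -13) = 39)
Function('Z')(M) = Add(425, Pow(M, 2), Mul(-254, M))
Pow(Add(Function('Z')(B), 266851), Rational(1, 2)) = Pow(Add(Add(425, Pow(39, 2), Mul(-254, 39)), 266851), Rational(1, 2)) = Pow(Add(Add(425, 1521, -9906), 266851), Rational(1, 2)) = Pow(Add(-7960, 266851), Rational(1, 2)) = Pow(258891, Rational(1, 2))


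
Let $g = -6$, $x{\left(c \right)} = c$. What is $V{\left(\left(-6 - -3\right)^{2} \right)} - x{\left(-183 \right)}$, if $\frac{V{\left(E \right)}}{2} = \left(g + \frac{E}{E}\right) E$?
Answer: $93$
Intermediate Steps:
$V{\left(E \right)} = - 10 E$ ($V{\left(E \right)} = 2 \left(-6 + \frac{E}{E}\right) E = 2 \left(-6 + 1\right) E = 2 \left(- 5 E\right) = - 10 E$)
$V{\left(\left(-6 - -3\right)^{2} \right)} - x{\left(-183 \right)} = - 10 \left(-6 - -3\right)^{2} - -183 = - 10 \left(-6 + 3\right)^{2} + 183 = - 10 \left(-3\right)^{2} + 183 = \left(-10\right) 9 + 183 = -90 + 183 = 93$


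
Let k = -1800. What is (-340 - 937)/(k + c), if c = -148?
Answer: 1277/1948 ≈ 0.65554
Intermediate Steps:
(-340 - 937)/(k + c) = (-340 - 937)/(-1800 - 148) = -1277/(-1948) = -1277*(-1/1948) = 1277/1948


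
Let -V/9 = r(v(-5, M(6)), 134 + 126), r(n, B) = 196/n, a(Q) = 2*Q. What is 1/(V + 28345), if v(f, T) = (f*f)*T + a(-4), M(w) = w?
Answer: 71/2011613 ≈ 3.5295e-5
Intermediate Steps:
v(f, T) = -8 + T*f² (v(f, T) = (f*f)*T + 2*(-4) = f²*T - 8 = T*f² - 8 = -8 + T*f²)
V = -882/71 (V = -1764/(-8 + 6*(-5)²) = -1764/(-8 + 6*25) = -1764/(-8 + 150) = -1764/142 = -9*98/71 = -882/71 ≈ -12.423)
1/(V + 28345) = 1/(-882/71 + 28345) = 1/(2011613/71) = 71/2011613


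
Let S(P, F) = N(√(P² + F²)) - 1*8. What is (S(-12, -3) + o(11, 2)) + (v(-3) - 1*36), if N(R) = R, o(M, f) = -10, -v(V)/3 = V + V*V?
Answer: -72 + 3*√17 ≈ -59.631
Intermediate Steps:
v(V) = -3*V - 3*V² (v(V) = -3*(V + V*V) = -3*(V + V²) = -3*V - 3*V²)
S(P, F) = -8 + √(F² + P²) (S(P, F) = √(P² + F²) - 1*8 = √(F² + P²) - 8 = -8 + √(F² + P²))
(S(-12, -3) + o(11, 2)) + (v(-3) - 1*36) = ((-8 + √((-3)² + (-12)²)) - 10) + (-3*(-3)*(1 - 3) - 1*36) = ((-8 + √(9 + 144)) - 10) + (-3*(-3)*(-2) - 36) = ((-8 + √153) - 10) + (-18 - 36) = ((-8 + 3*√17) - 10) - 54 = (-18 + 3*√17) - 54 = -72 + 3*√17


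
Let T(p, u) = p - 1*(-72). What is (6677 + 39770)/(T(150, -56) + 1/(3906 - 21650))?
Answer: 824155568/3939167 ≈ 209.22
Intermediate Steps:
T(p, u) = 72 + p (T(p, u) = p + 72 = 72 + p)
(6677 + 39770)/(T(150, -56) + 1/(3906 - 21650)) = (6677 + 39770)/((72 + 150) + 1/(3906 - 21650)) = 46447/(222 + 1/(-17744)) = 46447/(222 - 1/17744) = 46447/(3939167/17744) = 46447*(17744/3939167) = 824155568/3939167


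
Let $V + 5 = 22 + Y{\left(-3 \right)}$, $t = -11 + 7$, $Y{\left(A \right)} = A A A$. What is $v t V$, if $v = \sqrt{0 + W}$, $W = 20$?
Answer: $80 \sqrt{5} \approx 178.89$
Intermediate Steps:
$Y{\left(A \right)} = A^{3}$ ($Y{\left(A \right)} = A^{2} A = A^{3}$)
$t = -4$
$v = 2 \sqrt{5}$ ($v = \sqrt{0 + 20} = \sqrt{20} = 2 \sqrt{5} \approx 4.4721$)
$V = -10$ ($V = -5 + \left(22 + \left(-3\right)^{3}\right) = -5 + \left(22 - 27\right) = -5 - 5 = -10$)
$v t V = 2 \sqrt{5} \left(-4\right) \left(-10\right) = - 8 \sqrt{5} \left(-10\right) = 80 \sqrt{5}$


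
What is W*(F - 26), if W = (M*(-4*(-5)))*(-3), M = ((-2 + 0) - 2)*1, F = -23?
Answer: -11760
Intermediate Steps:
M = -4 (M = (-2 - 2)*1 = -4*1 = -4)
W = 240 (W = -(-16)*(-5)*(-3) = -4*20*(-3) = -80*(-3) = 240)
W*(F - 26) = 240*(-23 - 26) = 240*(-49) = -11760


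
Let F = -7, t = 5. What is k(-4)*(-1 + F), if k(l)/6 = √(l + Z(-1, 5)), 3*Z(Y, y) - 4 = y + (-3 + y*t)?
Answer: -16*√57 ≈ -120.80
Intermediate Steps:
Z(Y, y) = ⅓ + 2*y (Z(Y, y) = 4/3 + (y + (-3 + y*5))/3 = 4/3 + (y + (-3 + 5*y))/3 = 4/3 + (-3 + 6*y)/3 = 4/3 + (-1 + 2*y) = ⅓ + 2*y)
k(l) = 6*√(31/3 + l) (k(l) = 6*√(l + (⅓ + 2*5)) = 6*√(l + (⅓ + 10)) = 6*√(l + 31/3) = 6*√(31/3 + l))
k(-4)*(-1 + F) = (2*√(93 + 9*(-4)))*(-1 - 7) = (2*√(93 - 36))*(-8) = (2*√57)*(-8) = -16*√57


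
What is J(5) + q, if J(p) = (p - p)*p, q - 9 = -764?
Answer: -755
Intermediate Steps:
q = -755 (q = 9 - 764 = -755)
J(p) = 0 (J(p) = 0*p = 0)
J(5) + q = 0 - 755 = -755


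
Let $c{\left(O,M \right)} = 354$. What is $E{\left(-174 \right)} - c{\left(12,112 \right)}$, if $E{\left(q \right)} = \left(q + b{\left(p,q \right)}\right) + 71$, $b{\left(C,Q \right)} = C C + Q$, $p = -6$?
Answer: $-595$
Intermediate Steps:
$b{\left(C,Q \right)} = Q + C^{2}$ ($b{\left(C,Q \right)} = C^{2} + Q = Q + C^{2}$)
$E{\left(q \right)} = 107 + 2 q$ ($E{\left(q \right)} = \left(q + \left(q + \left(-6\right)^{2}\right)\right) + 71 = \left(q + \left(q + 36\right)\right) + 71 = \left(q + \left(36 + q\right)\right) + 71 = \left(36 + 2 q\right) + 71 = 107 + 2 q$)
$E{\left(-174 \right)} - c{\left(12,112 \right)} = \left(107 + 2 \left(-174\right)\right) - 354 = \left(107 - 348\right) - 354 = -241 - 354 = -595$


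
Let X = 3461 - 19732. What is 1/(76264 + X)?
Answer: 1/59993 ≈ 1.6669e-5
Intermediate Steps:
X = -16271
1/(76264 + X) = 1/(76264 - 16271) = 1/59993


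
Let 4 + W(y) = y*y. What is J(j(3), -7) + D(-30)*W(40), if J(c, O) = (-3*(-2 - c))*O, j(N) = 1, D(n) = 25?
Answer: 39837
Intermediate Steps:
W(y) = -4 + y² (W(y) = -4 + y*y = -4 + y²)
J(c, O) = O*(6 + 3*c) (J(c, O) = (6 + 3*c)*O = O*(6 + 3*c))
J(j(3), -7) + D(-30)*W(40) = 3*(-7)*(2 + 1) + 25*(-4 + 40²) = 3*(-7)*3 + 25*(-4 + 1600) = -63 + 25*1596 = -63 + 39900 = 39837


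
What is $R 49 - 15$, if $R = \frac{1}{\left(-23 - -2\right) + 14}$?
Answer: $-22$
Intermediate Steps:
$R = - \frac{1}{7}$ ($R = \frac{1}{\left(-23 + 2\right) + 14} = \frac{1}{-21 + 14} = \frac{1}{-7} = - \frac{1}{7} \approx -0.14286$)
$R 49 - 15 = \left(- \frac{1}{7}\right) 49 - 15 = -7 - 15 = -22$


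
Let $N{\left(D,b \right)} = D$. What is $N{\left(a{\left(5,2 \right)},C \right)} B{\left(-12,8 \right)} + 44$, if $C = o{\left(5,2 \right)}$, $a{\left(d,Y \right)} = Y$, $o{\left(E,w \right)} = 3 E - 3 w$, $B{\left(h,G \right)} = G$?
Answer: $60$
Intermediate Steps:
$o{\left(E,w \right)} = - 3 w + 3 E$
$C = 9$ ($C = \left(-3\right) 2 + 3 \cdot 5 = -6 + 15 = 9$)
$N{\left(a{\left(5,2 \right)},C \right)} B{\left(-12,8 \right)} + 44 = 2 \cdot 8 + 44 = 16 + 44 = 60$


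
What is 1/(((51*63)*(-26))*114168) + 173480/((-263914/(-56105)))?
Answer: 947225478369640507/25684127672112 ≈ 36880.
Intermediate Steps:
1/(((51*63)*(-26))*114168) + 173480/((-263914/(-56105))) = (1/114168)/(3213*(-26)) + 173480/((-263914*(-1/56105))) = (1/114168)/(-83538) + 173480/(5386/1145) = -1/83538*1/114168 + 173480*(1145/5386) = -1/9537366384 + 99317300/2693 = 947225478369640507/25684127672112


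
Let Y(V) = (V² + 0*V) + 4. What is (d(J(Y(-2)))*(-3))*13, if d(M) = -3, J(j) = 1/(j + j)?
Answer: 117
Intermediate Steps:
Y(V) = 4 + V² (Y(V) = (V² + 0) + 4 = V² + 4 = 4 + V²)
J(j) = 1/(2*j)
(d(J(Y(-2)))*(-3))*13 = -3*(-3)*13 = 9*13 = 117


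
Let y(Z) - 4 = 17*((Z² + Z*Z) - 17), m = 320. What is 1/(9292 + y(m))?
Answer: 1/3490607 ≈ 2.8648e-7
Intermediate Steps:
y(Z) = -285 + 34*Z² (y(Z) = 4 + 17*((Z² + Z*Z) - 17) = 4 + 17*((Z² + Z²) - 17) = 4 + 17*(2*Z² - 17) = 4 + 17*(-17 + 2*Z²) = 4 + (-289 + 34*Z²) = -285 + 34*Z²)
1/(9292 + y(m)) = 1/(9292 + (-285 + 34*320²)) = 1/(9292 + (-285 + 34*102400)) = 1/(9292 + (-285 + 3481600)) = 1/(9292 + 3481315) = 1/3490607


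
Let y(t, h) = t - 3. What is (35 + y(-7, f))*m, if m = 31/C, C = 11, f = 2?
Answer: 775/11 ≈ 70.455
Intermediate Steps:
y(t, h) = -3 + t
m = 31/11 ≈ 2.8182
(35 + y(-7, f))*m = (35 + (-3 - 7))*(31/11) = (35 - 10)*(31/11) = 25*(31/11) = 775/11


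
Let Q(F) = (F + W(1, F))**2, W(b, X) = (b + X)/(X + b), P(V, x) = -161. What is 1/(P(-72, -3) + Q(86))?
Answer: 1/7408 ≈ 0.00013499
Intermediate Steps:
W(b, X) = 1 (W(b, X) = (X + b)/(X + b) = 1)
Q(F) = (1 + F)**2 (Q(F) = (F + 1)**2 = (1 + F)**2)
1/(P(-72, -3) + Q(86)) = 1/(-161 + (1 + 86)**2) = 1/(-161 + 87**2) = 1/(-161 + 7569) = 1/7408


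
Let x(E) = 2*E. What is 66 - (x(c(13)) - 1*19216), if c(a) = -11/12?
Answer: 115703/6 ≈ 19284.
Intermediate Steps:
c(a) = -11/12 (c(a) = -11*1/12 = -11/12)
66 - (x(c(13)) - 1*19216) = 66 - (2*(-11/12) - 1*19216) = 66 - (-11/6 - 19216) = 66 - 1*(-115307/6) = 66 + 115307/6 = 115703/6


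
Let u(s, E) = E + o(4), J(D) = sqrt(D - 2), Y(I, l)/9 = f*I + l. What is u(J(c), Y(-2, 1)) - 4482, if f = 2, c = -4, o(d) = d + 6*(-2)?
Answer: -4517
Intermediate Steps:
o(d) = -12 + d (o(d) = d - 12 = -12 + d)
Y(I, l) = 9*l + 18*I (Y(I, l) = 9*(2*I + l) = 9*(l + 2*I) = 9*l + 18*I)
J(D) = sqrt(-2 + D)
u(s, E) = -8 + E (u(s, E) = E + (-12 + 4) = E - 8 = -8 + E)
u(J(c), Y(-2, 1)) - 4482 = (-8 + (9*1 + 18*(-2))) - 4482 = (-8 + (9 - 36)) - 4482 = (-8 - 27) - 4482 = -35 - 4482 = -4517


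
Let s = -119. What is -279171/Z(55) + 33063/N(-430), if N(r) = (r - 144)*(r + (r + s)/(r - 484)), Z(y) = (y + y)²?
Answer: -31262763211167/1362934041700 ≈ -22.938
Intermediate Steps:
Z(y) = 4*y² (Z(y) = (2*y)² = 4*y²)
N(r) = (-144 + r)*(r + (-119 + r)/(-484 + r)) (N(r) = (r - 144)*(r + (r - 119)/(r - 484)) = (-144 + r)*(r + (-119 + r)/(-484 + r)))
-279171/Z(55) + 33063/N(-430) = -279171/(4*55²) + 33063/(((17136 + (-430)³ - 627*(-430)² + 69433*(-430))/(-484 - 430))) = -279171/(4*3025) + 33063/(((17136 - 79507000 - 627*184900 - 29856190)/(-914))) = -279171/12100 + 33063/((-(17136 - 79507000 - 115932300 - 29856190)/914)) = -279171*1/12100 + 33063/((-1/914*(-225278354))) = -279171/12100 + 33063/(112639177/457) = -279171/12100 + 33063*(457/112639177) = -279171/12100 + 15109791/112639177 = -31262763211167/1362934041700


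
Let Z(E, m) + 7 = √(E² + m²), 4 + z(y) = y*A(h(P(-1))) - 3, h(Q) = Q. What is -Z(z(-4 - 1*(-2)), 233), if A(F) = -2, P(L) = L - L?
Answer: 7 - √54298 ≈ -226.02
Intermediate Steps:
P(L) = 0
z(y) = -7 - 2*y (z(y) = -4 + (y*(-2) - 3) = -4 + (-2*y - 3) = -4 + (-3 - 2*y) = -7 - 2*y)
Z(E, m) = -7 + √(E² + m²)
-Z(z(-4 - 1*(-2)), 233) = -(-7 + √((-7 - 2*(-4 - 1*(-2)))² + 233²)) = -(-7 + √((-7 - 2*(-4 + 2))² + 54289)) = -(-7 + √((-7 - 2*(-2))² + 54289)) = -(-7 + √((-7 + 4)² + 54289)) = -(-7 + √((-3)² + 54289)) = -(-7 + √(9 + 54289)) = -(-7 + √54298) = 7 - √54298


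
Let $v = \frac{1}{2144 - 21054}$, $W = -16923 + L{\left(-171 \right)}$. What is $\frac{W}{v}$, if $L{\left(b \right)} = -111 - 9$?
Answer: $322283130$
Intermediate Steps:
$L{\left(b \right)} = -120$
$W = -17043$ ($W = -16923 - 120 = -17043$)
$v = - \frac{1}{18910}$ ($v = \frac{1}{-18910} = - \frac{1}{18910} \approx -5.2882 \cdot 10^{-5}$)
$\frac{W}{v} = - \frac{17043}{- \frac{1}{18910}} = \left(-17043\right) \left(-18910\right) = 322283130$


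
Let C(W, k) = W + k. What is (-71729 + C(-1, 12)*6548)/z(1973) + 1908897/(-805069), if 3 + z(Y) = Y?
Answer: -3519811459/1585985930 ≈ -2.2193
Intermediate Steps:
z(Y) = -3 + Y
(-71729 + C(-1, 12)*6548)/z(1973) + 1908897/(-805069) = (-71729 + (-1 + 12)*6548)/(-3 + 1973) + 1908897/(-805069) = (-71729 + 11*6548)/1970 + 1908897*(-1/805069) = (-71729 + 72028)*(1/1970) - 1908897/805069 = 299*(1/1970) - 1908897/805069 = 299/1970 - 1908897/805069 = -3519811459/1585985930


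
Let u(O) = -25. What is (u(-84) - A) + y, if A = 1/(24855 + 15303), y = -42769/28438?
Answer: -7566969010/285503301 ≈ -26.504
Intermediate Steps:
y = -42769/28438 (y = -42769*1/28438 = -42769/28438 ≈ -1.5039)
A = 1/40158 ≈ 2.4902e-5
(u(-84) - A) + y = (-25 - 1*1/40158) - 42769/28438 = (-25 - 1/40158) - 42769/28438 = -1003951/40158 - 42769/28438 = -7566969010/285503301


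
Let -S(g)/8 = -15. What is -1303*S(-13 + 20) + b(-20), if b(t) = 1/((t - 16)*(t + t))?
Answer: -225158399/1440 ≈ -1.5636e+5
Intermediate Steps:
S(g) = 120 (S(g) = -8*(-15) = 120)
b(t) = 1/(2*t*(-16 + t)) (b(t) = 1/((-16 + t)*(2*t)) = 1/(2*t*(-16 + t)))
-1303*S(-13 + 20) + b(-20) = -1303*120 + (1/2)/(-20*(-16 - 20)) = -156360 + (1/2)*(-1/20)/(-36) = -156360 + (1/2)*(-1/20)*(-1/36) = -156360 + 1/1440 = -225158399/1440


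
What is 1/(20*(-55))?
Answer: -1/1100 ≈ -0.00090909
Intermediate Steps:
1/(20*(-55)) = 1/(-1100) = -1/1100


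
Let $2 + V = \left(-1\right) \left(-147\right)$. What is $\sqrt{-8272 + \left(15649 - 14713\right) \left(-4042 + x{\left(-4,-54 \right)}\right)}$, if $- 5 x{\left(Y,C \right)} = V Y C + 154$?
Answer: $\frac{4 i \sqrt{15130495}}{5} \approx 3111.8 i$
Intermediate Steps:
$V = 145$ ($V = -2 - -147 = -2 + 147 = 145$)
$x{\left(Y,C \right)} = - \frac{154}{5} - 29 C Y$ ($x{\left(Y,C \right)} = - \frac{145 Y C + 154}{5} = - \frac{145 C Y + 154}{5} = - \frac{154 + 145 C Y}{5} = - \frac{154}{5} - 29 C Y$)
$\sqrt{-8272 + \left(15649 - 14713\right) \left(-4042 + x{\left(-4,-54 \right)}\right)} = \sqrt{-8272 + \left(15649 - 14713\right) \left(-4042 - \left(\frac{154}{5} - -6264\right)\right)} = \sqrt{-8272 + 936 \left(-4042 - \frac{31474}{5}\right)} = \sqrt{-8272 + 936 \left(- \frac{51684}{5}\right)} = \sqrt{-8272 - \frac{48376224}{5}} = \sqrt{- \frac{48417584}{5}} = \frac{4 i \sqrt{15130495}}{5}$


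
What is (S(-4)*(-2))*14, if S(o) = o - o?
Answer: 0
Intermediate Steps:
S(o) = 0
(S(-4)*(-2))*14 = (0*(-2))*14 = 0*14 = 0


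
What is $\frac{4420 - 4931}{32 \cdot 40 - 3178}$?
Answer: $\frac{7}{26} \approx 0.26923$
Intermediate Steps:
$\frac{4420 - 4931}{32 \cdot 40 - 3178} = - \frac{511}{1280 - 3178} = - \frac{511}{-1898} = \left(-511\right) \left(- \frac{1}{1898}\right) = \frac{7}{26}$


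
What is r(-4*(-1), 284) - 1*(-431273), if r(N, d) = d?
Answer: 431557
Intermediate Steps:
r(-4*(-1), 284) - 1*(-431273) = 284 - 1*(-431273) = 284 + 431273 = 431557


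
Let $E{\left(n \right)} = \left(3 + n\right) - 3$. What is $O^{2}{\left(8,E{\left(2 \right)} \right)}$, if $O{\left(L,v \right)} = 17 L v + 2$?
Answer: $75076$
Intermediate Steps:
$E{\left(n \right)} = n$
$O{\left(L,v \right)} = 2 + 17 L v$ ($O{\left(L,v \right)} = 17 L v + 2 = 2 + 17 L v$)
$O^{2}{\left(8,E{\left(2 \right)} \right)} = \left(2 + 17 \cdot 8 \cdot 2\right)^{2} = \left(2 + 272\right)^{2} = 274^{2} = 75076$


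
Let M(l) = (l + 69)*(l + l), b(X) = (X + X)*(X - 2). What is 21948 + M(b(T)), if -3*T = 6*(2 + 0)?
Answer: 33180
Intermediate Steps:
T = -4 (T = -2*(2 + 0) = -2*2 = -⅓*12 = -4)
b(X) = 2*X*(-2 + X) (b(X) = (2*X)*(-2 + X) = 2*X*(-2 + X))
M(l) = 2*l*(69 + l) (M(l) = (69 + l)*(2*l) = 2*l*(69 + l))
21948 + M(b(T)) = 21948 + 2*(2*(-4)*(-2 - 4))*(69 + 2*(-4)*(-2 - 4)) = 21948 + 2*(2*(-4)*(-6))*(69 + 2*(-4)*(-6)) = 21948 + 2*48*(69 + 48) = 21948 + 2*48*117 = 21948 + 11232 = 33180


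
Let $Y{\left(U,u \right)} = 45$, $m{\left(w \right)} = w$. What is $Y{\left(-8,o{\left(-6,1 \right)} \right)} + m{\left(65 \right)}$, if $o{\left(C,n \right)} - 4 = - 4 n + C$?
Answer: $110$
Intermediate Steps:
$o{\left(C,n \right)} = 4 + C - 4 n$ ($o{\left(C,n \right)} = 4 + \left(- 4 n + C\right) = 4 + \left(C - 4 n\right) = 4 + C - 4 n$)
$Y{\left(-8,o{\left(-6,1 \right)} \right)} + m{\left(65 \right)} = 45 + 65 = 110$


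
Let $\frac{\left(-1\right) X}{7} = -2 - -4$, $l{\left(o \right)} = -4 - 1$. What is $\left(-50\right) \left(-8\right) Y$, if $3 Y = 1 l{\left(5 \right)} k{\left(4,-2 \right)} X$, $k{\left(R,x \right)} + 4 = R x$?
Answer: $-112000$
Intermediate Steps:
$l{\left(o \right)} = -5$ ($l{\left(o \right)} = -4 - 1 = -5$)
$k{\left(R,x \right)} = -4 + R x$
$X = -14$ ($X = - 7 \left(-2 - -4\right) = - 7 \left(-2 + 4\right) = \left(-7\right) 2 = -14$)
$Y = -280$ ($Y = \frac{1 \left(- 5 \left(-4 + 4 \left(-2\right)\right)\right) \left(-14\right)}{3} = \frac{1 \left(- 5 \left(-4 - 8\right)\right) \left(-14\right)}{3} = \frac{1 \left(\left(-5\right) \left(-12\right)\right) \left(-14\right)}{3} = \frac{1 \cdot 60 \left(-14\right)}{3} = \frac{60 \left(-14\right)}{3} = \frac{1}{3} \left(-840\right) = -280$)
$\left(-50\right) \left(-8\right) Y = \left(-50\right) \left(-8\right) \left(-280\right) = 400 \left(-280\right) = -112000$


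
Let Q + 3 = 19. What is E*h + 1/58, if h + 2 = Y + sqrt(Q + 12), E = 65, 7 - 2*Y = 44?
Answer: -38642/29 + 130*sqrt(7) ≈ -988.54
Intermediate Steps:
Q = 16 (Q = -3 + 19 = 16)
Y = -37/2 (Y = 7/2 - 1/2*44 = 7/2 - 22 = -37/2 ≈ -18.500)
h = -41/2 + 2*sqrt(7) (h = -2 + (-37/2 + sqrt(16 + 12)) = -2 + (-37/2 + sqrt(28)) = -2 + (-37/2 + 2*sqrt(7)) = -41/2 + 2*sqrt(7) ≈ -15.208)
E*h + 1/58 = 65*(-41/2 + 2*sqrt(7)) + 1/58 = (-2665/2 + 130*sqrt(7)) + 1/58 = -38642/29 + 130*sqrt(7)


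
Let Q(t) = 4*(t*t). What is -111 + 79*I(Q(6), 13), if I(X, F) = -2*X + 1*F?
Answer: -21836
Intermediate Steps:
Q(t) = 4*t**2
I(X, F) = F - 2*X (I(X, F) = -2*X + F = F - 2*X)
-111 + 79*I(Q(6), 13) = -111 + 79*(13 - 8*6**2) = -111 + 79*(13 - 8*36) = -111 + 79*(13 - 2*144) = -111 + 79*(13 - 288) = -111 + 79*(-275) = -111 - 21725 = -21836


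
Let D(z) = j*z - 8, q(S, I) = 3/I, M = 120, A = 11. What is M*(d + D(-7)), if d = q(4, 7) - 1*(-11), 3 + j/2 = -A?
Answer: 167520/7 ≈ 23931.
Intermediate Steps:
j = -28 (j = -6 + 2*(-1*11) = -6 + 2*(-11) = -6 - 22 = -28)
d = 80/7 (d = 3/7 - 1*(-11) = 3*(⅐) + 11 = 3/7 + 11 = 80/7 ≈ 11.429)
D(z) = -8 - 28*z (D(z) = -28*z - 8 = -8 - 28*z)
M*(d + D(-7)) = 120*(80/7 + (-8 - 28*(-7))) = 120*(80/7 + (-8 + 196)) = 120*(80/7 + 188) = 120*(1396/7) = 167520/7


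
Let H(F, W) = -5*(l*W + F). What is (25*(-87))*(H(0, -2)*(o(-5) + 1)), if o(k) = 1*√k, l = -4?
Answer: 87000 + 87000*I*√5 ≈ 87000.0 + 1.9454e+5*I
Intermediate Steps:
H(F, W) = -5*F + 20*W (H(F, W) = -5*(-4*W + F) = -5*(F - 4*W) = -5*F + 20*W)
o(k) = √k
(25*(-87))*(H(0, -2)*(o(-5) + 1)) = (25*(-87))*((-5*0 + 20*(-2))*(√(-5) + 1)) = -2175*(0 - 40)*(I*√5 + 1) = -(-87000)*(1 + I*√5) = -2175*(-40 - 40*I*√5) = 87000 + 87000*I*√5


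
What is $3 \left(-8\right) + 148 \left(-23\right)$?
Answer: $-3428$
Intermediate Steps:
$3 \left(-8\right) + 148 \left(-23\right) = -24 - 3404 = -3428$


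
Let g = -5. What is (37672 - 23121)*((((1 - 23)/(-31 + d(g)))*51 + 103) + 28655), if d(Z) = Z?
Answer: 2513466985/6 ≈ 4.1891e+8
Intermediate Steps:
(37672 - 23121)*((((1 - 23)/(-31 + d(g)))*51 + 103) + 28655) = (37672 - 23121)*((((1 - 23)/(-31 - 5))*51 + 103) + 28655) = 14551*((-22/(-36)*51 + 103) + 28655) = 14551*((-22*(-1/36)*51 + 103) + 28655) = 14551*(((11/18)*51 + 103) + 28655) = 14551*((187/6 + 103) + 28655) = 14551*(805/6 + 28655) = 14551*(172735/6) = 2513466985/6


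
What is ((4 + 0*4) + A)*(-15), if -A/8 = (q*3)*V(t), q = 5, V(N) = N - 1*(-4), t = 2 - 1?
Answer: 8940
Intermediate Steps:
t = 1
V(N) = 4 + N (V(N) = N + 4 = 4 + N)
A = -600 (A = -8*5*3*(4 + 1) = -120*5 = -8*75 = -600)
((4 + 0*4) + A)*(-15) = ((4 + 0*4) - 600)*(-15) = ((4 + 0) - 600)*(-15) = (4 - 600)*(-15) = -596*(-15) = 8940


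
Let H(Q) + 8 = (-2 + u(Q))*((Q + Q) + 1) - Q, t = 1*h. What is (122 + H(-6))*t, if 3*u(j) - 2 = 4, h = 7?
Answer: 840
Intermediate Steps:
u(j) = 2 (u(j) = ⅔ + (⅓)*4 = ⅔ + 4/3 = 2)
t = 7 (t = 1*7 = 7)
H(Q) = -8 - Q (H(Q) = -8 + ((-2 + 2)*((Q + Q) + 1) - Q) = -8 + (0*(2*Q + 1) - Q) = -8 + (0*(1 + 2*Q) - Q) = -8 + (0 - Q) = -8 - Q)
(122 + H(-6))*t = (122 + (-8 - 1*(-6)))*7 = (122 + (-8 + 6))*7 = (122 - 2)*7 = 120*7 = 840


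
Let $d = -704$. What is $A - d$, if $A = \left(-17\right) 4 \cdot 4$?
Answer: $432$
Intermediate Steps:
$A = -272$ ($A = \left(-68\right) 4 = -272$)
$A - d = -272 - -704 = -272 + 704 = 432$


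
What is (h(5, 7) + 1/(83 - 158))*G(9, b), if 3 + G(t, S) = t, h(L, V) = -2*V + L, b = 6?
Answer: -1352/25 ≈ -54.080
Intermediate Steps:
h(L, V) = L - 2*V
G(t, S) = -3 + t
(h(5, 7) + 1/(83 - 158))*G(9, b) = ((5 - 2*7) + 1/(83 - 158))*(-3 + 9) = ((5 - 14) + 1/(-75))*6 = (-9 - 1/75)*6 = -676/75*6 = -1352/25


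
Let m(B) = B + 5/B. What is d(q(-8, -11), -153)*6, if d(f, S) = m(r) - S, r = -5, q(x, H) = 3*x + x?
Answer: 882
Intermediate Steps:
q(x, H) = 4*x
d(f, S) = -6 - S (d(f, S) = (-5 + 5/(-5)) - S = (-5 + 5*(-⅕)) - S = (-5 - 1) - S = -6 - S)
d(q(-8, -11), -153)*6 = (-6 - 1*(-153))*6 = (-6 + 153)*6 = 147*6 = 882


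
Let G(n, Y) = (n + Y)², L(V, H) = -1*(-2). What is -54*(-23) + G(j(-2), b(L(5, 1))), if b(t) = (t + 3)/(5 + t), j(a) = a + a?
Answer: 61387/49 ≈ 1252.8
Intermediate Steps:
L(V, H) = 2
j(a) = 2*a
b(t) = (3 + t)/(5 + t)
G(n, Y) = (Y + n)²
-54*(-23) + G(j(-2), b(L(5, 1))) = -54*(-23) + ((3 + 2)/(5 + 2) + 2*(-2))² = 1242 + (5/7 - 4)² = 1242 + (-23/7)² = 1242 + 529/49 = 61387/49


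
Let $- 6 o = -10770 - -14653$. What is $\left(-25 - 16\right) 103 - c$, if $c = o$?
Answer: $- \frac{21455}{6} \approx -3575.8$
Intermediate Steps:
$o = - \frac{3883}{6}$ ($o = - \frac{-10770 - -14653}{6} = - \frac{-10770 + 14653}{6} = \left(- \frac{1}{6}\right) 3883 = - \frac{3883}{6} \approx -647.17$)
$c = - \frac{3883}{6} \approx -647.17$
$\left(-25 - 16\right) 103 - c = \left(-25 - 16\right) 103 - - \frac{3883}{6} = \left(-41\right) 103 + \frac{3883}{6} = -4223 + \frac{3883}{6} = - \frac{21455}{6}$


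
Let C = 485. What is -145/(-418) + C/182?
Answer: 57280/19019 ≈ 3.0117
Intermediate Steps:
-145/(-418) + C/182 = -145/(-418) + 485/182 = -145*(-1/418) + 485*(1/182) = 145/418 + 485/182 = 57280/19019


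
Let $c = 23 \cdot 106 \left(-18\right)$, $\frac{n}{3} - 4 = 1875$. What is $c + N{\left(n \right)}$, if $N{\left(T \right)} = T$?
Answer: $-38247$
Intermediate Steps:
$n = 5637$ ($n = 12 + 3 \cdot 1875 = 12 + 5625 = 5637$)
$c = -43884$ ($c = 2438 \left(-18\right) = -43884$)
$c + N{\left(n \right)} = -43884 + 5637 = -38247$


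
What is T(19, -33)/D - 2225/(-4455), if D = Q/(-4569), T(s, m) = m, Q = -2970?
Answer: -447881/8910 ≈ -50.267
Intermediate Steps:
D = 990/1523 (D = -2970/(-4569) = -2970*(-1/4569) = 990/1523 ≈ 0.65003)
T(19, -33)/D - 2225/(-4455) = -33/990/1523 - 2225/(-4455) = -33*1523/990 - 2225*(-1/4455) = -1523/30 + 445/891 = -447881/8910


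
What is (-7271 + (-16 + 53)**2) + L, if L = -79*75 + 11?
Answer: -11816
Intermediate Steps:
L = -5914 (L = -5925 + 11 = -5914)
(-7271 + (-16 + 53)**2) + L = (-7271 + (-16 + 53)**2) - 5914 = (-7271 + 37**2) - 5914 = (-7271 + 1369) - 5914 = -5902 - 5914 = -11816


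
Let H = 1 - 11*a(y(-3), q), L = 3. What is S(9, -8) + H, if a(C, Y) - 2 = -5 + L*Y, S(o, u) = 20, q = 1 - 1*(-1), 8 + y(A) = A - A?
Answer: -12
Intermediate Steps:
y(A) = -8 (y(A) = -8 + (A - A) = -8 + 0 = -8)
q = 2 (q = 1 + 1 = 2)
a(C, Y) = -3 + 3*Y (a(C, Y) = 2 + (-5 + 3*Y) = -3 + 3*Y)
H = -32 (H = 1 - 11*(-3 + 3*2) = 1 - 11*(-3 + 6) = 1 - 11*3 = 1 - 33 = -32)
S(9, -8) + H = 20 - 32 = -12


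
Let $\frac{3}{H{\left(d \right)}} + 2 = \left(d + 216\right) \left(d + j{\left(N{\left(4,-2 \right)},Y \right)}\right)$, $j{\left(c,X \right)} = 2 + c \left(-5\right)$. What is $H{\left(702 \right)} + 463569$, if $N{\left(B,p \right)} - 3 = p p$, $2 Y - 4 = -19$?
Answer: $\frac{284696265663}{614140} \approx 4.6357 \cdot 10^{5}$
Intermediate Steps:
$Y = - \frac{15}{2}$ ($Y = 2 + \frac{1}{2} \left(-19\right) = 2 - \frac{19}{2} = - \frac{15}{2} \approx -7.5$)
$N{\left(B,p \right)} = 3 + p^{2}$ ($N{\left(B,p \right)} = 3 + p p = 3 + p^{2}$)
$j{\left(c,X \right)} = 2 - 5 c$
$H{\left(d \right)} = \frac{3}{-2 + \left(-33 + d\right) \left(216 + d\right)}$ ($H{\left(d \right)} = \frac{3}{-2 + \left(d + 216\right) \left(d + \left(2 - 5 \left(3 + \left(-2\right)^{2}\right)\right)\right)} = \frac{3}{-2 + \left(216 + d\right) \left(d + \left(2 - 5 \left(3 + 4\right)\right)\right)} = \frac{3}{-2 + \left(216 + d\right) \left(d + \left(2 - 35\right)\right)} = \frac{3}{-2 + \left(216 + d\right) \left(d - 33\right)} = \frac{3}{-2 + \left(216 + d\right) \left(-33 + d\right)} = \frac{3}{-2 + \left(-33 + d\right) \left(216 + d\right)}$)
$H{\left(702 \right)} + 463569 = \frac{3}{-7130 + 702^{2} + 183 \cdot 702} + 463569 = \frac{3}{-7130 + 492804 + 128466} + 463569 = \frac{3}{614140} + 463569 = \frac{284696265663}{614140}$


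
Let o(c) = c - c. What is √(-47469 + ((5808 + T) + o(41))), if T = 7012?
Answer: I*√34649 ≈ 186.14*I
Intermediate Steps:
o(c) = 0
√(-47469 + ((5808 + T) + o(41))) = √(-47469 + ((5808 + 7012) + 0)) = √(-47469 + (12820 + 0)) = √(-47469 + 12820) = √(-34649) = I*√34649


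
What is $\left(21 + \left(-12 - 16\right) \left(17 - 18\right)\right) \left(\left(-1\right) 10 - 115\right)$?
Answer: $-6125$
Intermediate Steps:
$\left(21 + \left(-12 - 16\right) \left(17 - 18\right)\right) \left(\left(-1\right) 10 - 115\right) = \left(21 - -28\right) \left(-10 - 115\right) = \left(21 + 28\right) \left(-125\right) = 49 \left(-125\right) = -6125$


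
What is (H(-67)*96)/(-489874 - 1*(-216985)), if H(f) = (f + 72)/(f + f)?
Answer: 80/6094521 ≈ 1.3127e-5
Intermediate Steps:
H(f) = (72 + f)/(2*f) (H(f) = (72 + f)/((2*f)) = (72 + f)*(1/(2*f)) = (72 + f)/(2*f))
(H(-67)*96)/(-489874 - 1*(-216985)) = (((½)*(72 - 67)/(-67))*96)/(-489874 - 1*(-216985)) = (((½)*(-1/67)*5)*96)/(-489874 + 216985) = -5/134*96/(-272889) = -240/67*(-1/272889) = 80/6094521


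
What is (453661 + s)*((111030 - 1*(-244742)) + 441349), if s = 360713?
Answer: 649154617254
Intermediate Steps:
(453661 + s)*((111030 - 1*(-244742)) + 441349) = (453661 + 360713)*((111030 - 1*(-244742)) + 441349) = 814374*((111030 + 244742) + 441349) = 814374*(355772 + 441349) = 814374*797121 = 649154617254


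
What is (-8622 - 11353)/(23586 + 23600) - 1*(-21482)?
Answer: 1013629677/47186 ≈ 21482.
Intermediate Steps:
(-8622 - 11353)/(23586 + 23600) - 1*(-21482) = -19975/47186 + 21482 = 1013629677/47186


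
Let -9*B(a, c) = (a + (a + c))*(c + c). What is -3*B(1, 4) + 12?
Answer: 28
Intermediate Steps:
B(a, c) = -2*c*(c + 2*a)/9 (B(a, c) = -(a + (a + c))*(c + c)/9 = -(c + 2*a)*2*c/9 = -2*c*(c + 2*a)/9)
-3*B(1, 4) + 12 = -(-2)*4*(4 + 2*1)/3 + 12 = -(-2)*4*(4 + 2)/3 + 12 = -(-2)*4*6/3 + 12 = -3*(-16/3) + 12 = 16 + 12 = 28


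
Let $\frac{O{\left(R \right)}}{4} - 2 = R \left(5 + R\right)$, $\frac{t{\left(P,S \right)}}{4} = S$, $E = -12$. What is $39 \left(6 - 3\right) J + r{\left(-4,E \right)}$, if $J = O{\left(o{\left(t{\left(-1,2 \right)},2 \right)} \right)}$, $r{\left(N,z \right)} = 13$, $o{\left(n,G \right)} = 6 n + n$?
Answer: $1599637$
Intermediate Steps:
$t{\left(P,S \right)} = 4 S$
$o{\left(n,G \right)} = 7 n$
$O{\left(R \right)} = 8 + 4 R \left(5 + R\right)$
$J = 13672$ ($J = 8 + 4 \left(7 \cdot 4 \cdot 2\right)^{2} + 20 \cdot 7 \cdot 4 \cdot 2 = 8 + 4 \left(7 \cdot 8\right)^{2} + 20 \cdot 7 \cdot 8 = 8 + 4 \cdot 56^{2} + 20 \cdot 56 = 8 + 4 \cdot 3136 + 1120 = 8 + 12544 + 1120 = 13672$)
$39 \left(6 - 3\right) J + r{\left(-4,E \right)} = 39 \left(6 - 3\right) 13672 + 13 = 39 \cdot 3 \cdot 13672 + 13 = 39 \cdot 41016 + 13 = 1599624 + 13 = 1599637$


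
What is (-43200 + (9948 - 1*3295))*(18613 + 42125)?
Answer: -2219791686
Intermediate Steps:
(-43200 + (9948 - 1*3295))*(18613 + 42125) = (-43200 + (9948 - 3295))*60738 = (-43200 + 6653)*60738 = -36547*60738 = -2219791686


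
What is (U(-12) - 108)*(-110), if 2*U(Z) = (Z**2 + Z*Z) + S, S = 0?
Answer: -3960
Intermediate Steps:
U(Z) = Z**2 (U(Z) = ((Z**2 + Z*Z) + 0)/2 = ((Z**2 + Z**2) + 0)/2 = (2*Z**2 + 0)/2 = (2*Z**2)/2 = Z**2)
(U(-12) - 108)*(-110) = ((-12)**2 - 108)*(-110) = (144 - 108)*(-110) = 36*(-110) = -3960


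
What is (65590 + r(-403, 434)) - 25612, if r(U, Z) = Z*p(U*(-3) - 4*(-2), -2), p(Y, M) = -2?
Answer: 39110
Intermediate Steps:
r(U, Z) = -2*Z (r(U, Z) = Z*(-2) = -2*Z)
(65590 + r(-403, 434)) - 25612 = (65590 - 2*434) - 25612 = (65590 - 868) - 25612 = 64722 - 25612 = 39110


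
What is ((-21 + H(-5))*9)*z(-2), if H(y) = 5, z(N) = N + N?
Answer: 576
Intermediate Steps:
z(N) = 2*N
((-21 + H(-5))*9)*z(-2) = ((-21 + 5)*9)*(2*(-2)) = -16*9*(-4) = -144*(-4) = 576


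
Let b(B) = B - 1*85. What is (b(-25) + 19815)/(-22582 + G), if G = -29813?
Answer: -563/1497 ≈ -0.37609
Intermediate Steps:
b(B) = -85 + B (b(B) = B - 85 = -85 + B)
(b(-25) + 19815)/(-22582 + G) = ((-85 - 25) + 19815)/(-22582 - 29813) = (-110 + 19815)/(-52395) = 19705*(-1/52395) = -563/1497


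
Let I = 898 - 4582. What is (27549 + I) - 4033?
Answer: 19832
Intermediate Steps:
I = -3684
(27549 + I) - 4033 = (27549 - 3684) - 4033 = 23865 - 4033 = 19832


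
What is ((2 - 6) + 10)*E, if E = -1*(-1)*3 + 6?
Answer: 54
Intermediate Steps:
E = 9 (E = 1*3 + 6 = 3 + 6 = 9)
((2 - 6) + 10)*E = ((2 - 6) + 10)*9 = (-4 + 10)*9 = 6*9 = 54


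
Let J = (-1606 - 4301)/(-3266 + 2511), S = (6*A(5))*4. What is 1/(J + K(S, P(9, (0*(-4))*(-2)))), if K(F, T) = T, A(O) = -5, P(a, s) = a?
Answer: 755/12702 ≈ 0.059439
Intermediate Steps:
S = -120 (S = (6*(-5))*4 = -30*4 = -120)
J = 5907/755 (J = -5907/(-755) = -5907*(-1/755) = 5907/755 ≈ 7.8238)
1/(J + K(S, P(9, (0*(-4))*(-2)))) = 1/(5907/755 + 9) = 1/(12702/755) = 755/12702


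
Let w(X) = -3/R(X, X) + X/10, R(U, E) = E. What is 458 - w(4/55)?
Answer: 549167/1100 ≈ 499.24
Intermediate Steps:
w(X) = -3/X + X/10
458 - w(4/55) = 458 - (-3/(4/55) + (4/55)/10) = 458 - (-3/(4*(1/55)) + (4*(1/55))/10) = 458 - (-3/4/55 + (⅒)*(4/55)) = 458 - (-3*55/4 + 2/275) = 458 - (-165/4 + 2/275) = 458 - 1*(-45367/1100) = 458 + 45367/1100 = 549167/1100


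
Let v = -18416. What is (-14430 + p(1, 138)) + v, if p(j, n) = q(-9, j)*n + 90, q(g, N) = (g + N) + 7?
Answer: -32894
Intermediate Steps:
q(g, N) = 7 + N + g (q(g, N) = (N + g) + 7 = 7 + N + g)
p(j, n) = 90 + n*(-2 + j) (p(j, n) = (7 + j - 9)*n + 90 = (-2 + j)*n + 90 = n*(-2 + j) + 90 = 90 + n*(-2 + j))
(-14430 + p(1, 138)) + v = (-14430 + (90 + 138*(-2 + 1))) - 18416 = (-14430 + (90 + 138*(-1))) - 18416 = (-14430 + (90 - 138)) - 18416 = (-14430 - 48) - 18416 = -14478 - 18416 = -32894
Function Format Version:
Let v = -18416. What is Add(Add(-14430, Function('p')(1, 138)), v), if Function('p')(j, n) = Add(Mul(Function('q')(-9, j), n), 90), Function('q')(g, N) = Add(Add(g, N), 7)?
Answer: -32894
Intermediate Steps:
Function('q')(g, N) = Add(7, N, g) (Function('q')(g, N) = Add(Add(N, g), 7) = Add(7, N, g))
Function('p')(j, n) = Add(90, Mul(n, Add(-2, j))) (Function('p')(j, n) = Add(Mul(Add(7, j, -9), n), 90) = Add(Mul(Add(-2, j), n), 90) = Add(Mul(n, Add(-2, j)), 90) = Add(90, Mul(n, Add(-2, j))))
Add(Add(-14430, Function('p')(1, 138)), v) = Add(Add(-14430, Add(90, Mul(138, Add(-2, 1)))), -18416) = Add(Add(-14430, Add(90, Mul(138, -1))), -18416) = Add(Add(-14430, Add(90, -138)), -18416) = Add(Add(-14430, -48), -18416) = Add(-14478, -18416) = -32894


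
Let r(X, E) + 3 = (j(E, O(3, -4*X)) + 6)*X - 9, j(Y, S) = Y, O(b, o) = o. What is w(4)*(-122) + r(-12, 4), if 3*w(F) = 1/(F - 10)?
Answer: -1127/9 ≈ -125.22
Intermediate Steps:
r(X, E) = -12 + X*(6 + E) (r(X, E) = -3 + ((E + 6)*X - 9) = -3 + ((6 + E)*X - 9) = -3 + (X*(6 + E) - 9) = -3 + (-9 + X*(6 + E)) = -12 + X*(6 + E))
w(F) = 1/(3*(-10 + F)) (w(F) = 1/(3*(F - 10)) = 1/(3*(-10 + F)))
w(4)*(-122) + r(-12, 4) = (1/(3*(-10 + 4)))*(-122) + (-12 + 6*(-12) + 4*(-12)) = ((1/3)/(-6))*(-122) + (-12 - 72 - 48) = ((1/3)*(-1/6))*(-122) - 132 = -1/18*(-122) - 132 = 61/9 - 132 = -1127/9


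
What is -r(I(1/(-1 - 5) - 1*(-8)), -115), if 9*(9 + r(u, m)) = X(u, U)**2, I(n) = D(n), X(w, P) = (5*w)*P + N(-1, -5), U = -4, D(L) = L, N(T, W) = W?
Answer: -234496/81 ≈ -2895.0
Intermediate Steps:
X(w, P) = -5 + 5*P*w (X(w, P) = (5*w)*P - 5 = 5*P*w - 5 = -5 + 5*P*w)
I(n) = n
r(u, m) = -9 + (-5 - 20*u)**2/9 (r(u, m) = -9 + (-5 + 5*(-4)*u)**2/9 = -9 + (-5 - 20*u)**2/9)
-r(I(1/(-1 - 5) - 1*(-8)), -115) = -(-9 + 25*(1 + 4*(1/(-1 - 5) - 1*(-8)))**2/9) = -(-9 + 25*(1 + 4*(1/(-6) + 8))**2/9) = -(-9 + 25*(1 + 4*(-1/6 + 8))**2/9) = -(-9 + 25*(1 + 4*(47/6))**2/9) = -(-9 + 25*(1 + 94/3)**2/9) = -(-9 + 25*(97/3)**2/9) = -(-9 + (25/9)*(9409/9)) = -(-9 + 235225/81) = -1*234496/81 = -234496/81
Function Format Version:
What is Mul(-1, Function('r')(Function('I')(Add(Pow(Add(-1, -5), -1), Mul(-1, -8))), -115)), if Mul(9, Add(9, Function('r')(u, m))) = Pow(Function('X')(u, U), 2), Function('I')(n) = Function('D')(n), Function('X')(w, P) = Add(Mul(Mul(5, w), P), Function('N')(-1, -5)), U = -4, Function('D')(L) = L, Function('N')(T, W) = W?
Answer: Rational(-234496, 81) ≈ -2895.0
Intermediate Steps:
Function('X')(w, P) = Add(-5, Mul(5, P, w)) (Function('X')(w, P) = Add(Mul(Mul(5, w), P), -5) = Add(Mul(5, P, w), -5) = Add(-5, Mul(5, P, w)))
Function('I')(n) = n
Function('r')(u, m) = Add(-9, Mul(Rational(1, 9), Pow(Add(-5, Mul(-20, u)), 2))) (Function('r')(u, m) = Add(-9, Mul(Rational(1, 9), Pow(Add(-5, Mul(5, -4, u)), 2))) = Add(-9, Mul(Rational(1, 9), Pow(Add(-5, Mul(-20, u)), 2))))
Mul(-1, Function('r')(Function('I')(Add(Pow(Add(-1, -5), -1), Mul(-1, -8))), -115)) = Mul(-1, Add(-9, Mul(Rational(25, 9), Pow(Add(1, Mul(4, Add(Pow(Add(-1, -5), -1), Mul(-1, -8)))), 2)))) = Mul(-1, Add(-9, Mul(Rational(25, 9), Pow(Add(1, Mul(4, Add(Pow(-6, -1), 8))), 2)))) = Mul(-1, Add(-9, Mul(Rational(25, 9), Pow(Add(1, Mul(4, Add(Rational(-1, 6), 8))), 2)))) = Mul(-1, Add(-9, Mul(Rational(25, 9), Pow(Add(1, Mul(4, Rational(47, 6))), 2)))) = Mul(-1, Add(-9, Mul(Rational(25, 9), Pow(Add(1, Rational(94, 3)), 2)))) = Mul(-1, Add(-9, Mul(Rational(25, 9), Pow(Rational(97, 3), 2)))) = Mul(-1, Add(-9, Mul(Rational(25, 9), Rational(9409, 9)))) = Mul(-1, Add(-9, Rational(235225, 81))) = Mul(-1, Rational(234496, 81)) = Rational(-234496, 81)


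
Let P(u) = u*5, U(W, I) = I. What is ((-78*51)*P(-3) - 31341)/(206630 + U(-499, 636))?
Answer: 28329/207266 ≈ 0.13668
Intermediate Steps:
P(u) = 5*u
((-78*51)*P(-3) - 31341)/(206630 + U(-499, 636)) = ((-78*51)*(5*(-3)) - 31341)/(206630 + 636) = (-3978*(-15) - 31341)/207266 = (59670 - 31341)*(1/207266) = 28329*(1/207266) = 28329/207266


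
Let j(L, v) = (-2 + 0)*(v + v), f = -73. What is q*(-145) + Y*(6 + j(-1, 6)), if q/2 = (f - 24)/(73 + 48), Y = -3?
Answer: 34664/121 ≈ 286.48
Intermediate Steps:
j(L, v) = -4*v
q = -194/121 (q = 2*((-73 - 24)/(73 + 48)) = 2*(-97/121) = -194/121 ≈ -1.6033)
q*(-145) + Y*(6 + j(-1, 6)) = -194/121*(-145) - 3*(6 - 4*6) = 28130/121 - 3*(6 - 24) = 28130/121 - 3*(-18) = 28130/121 + 54 = 34664/121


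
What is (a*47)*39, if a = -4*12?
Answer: -87984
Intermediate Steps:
a = -48
(a*47)*39 = -48*47*39 = -2256*39 = -87984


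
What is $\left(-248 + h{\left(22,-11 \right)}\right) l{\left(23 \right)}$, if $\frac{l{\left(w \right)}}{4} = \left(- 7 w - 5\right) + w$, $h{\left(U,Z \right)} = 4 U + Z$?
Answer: $97812$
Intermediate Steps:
$h{\left(U,Z \right)} = Z + 4 U$
$l{\left(w \right)} = -20 - 24 w$ ($l{\left(w \right)} = 4 \left(\left(- 7 w - 5\right) + w\right) = 4 \left(\left(-5 - 7 w\right) + w\right) = 4 \left(-5 - 6 w\right) = -20 - 24 w$)
$\left(-248 + h{\left(22,-11 \right)}\right) l{\left(23 \right)} = \left(-248 + \left(-11 + 4 \cdot 22\right)\right) \left(-20 - 552\right) = \left(-248 + \left(-11 + 88\right)\right) \left(-20 - 552\right) = \left(-248 + 77\right) \left(-572\right) = \left(-171\right) \left(-572\right) = 97812$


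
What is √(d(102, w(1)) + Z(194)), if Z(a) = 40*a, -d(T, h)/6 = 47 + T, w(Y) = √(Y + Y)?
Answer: √6866 ≈ 82.861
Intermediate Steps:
w(Y) = √2*√Y (w(Y) = √(2*Y) = √2*√Y)
d(T, h) = -282 - 6*T (d(T, h) = -6*(47 + T) = -282 - 6*T)
√(d(102, w(1)) + Z(194)) = √((-282 - 6*102) + 40*194) = √((-282 - 612) + 7760) = √(-894 + 7760) = √6866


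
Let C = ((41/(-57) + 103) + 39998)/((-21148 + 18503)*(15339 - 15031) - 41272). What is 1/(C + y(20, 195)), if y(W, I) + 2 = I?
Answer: 12197031/2353455554 ≈ 0.0051826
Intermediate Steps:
y(W, I) = -2 + I
C = -571429/12197031 (C = ((41*(-1/57) + 103) + 39998)/(-2645*308 - 41272) = ((-41/57 + 103) + 39998)/(-814660 - 41272) = (5830/57 + 39998)/(-855932) = (2285716/57)*(-1/855932) = -571429/12197031 ≈ -0.046850)
1/(C + y(20, 195)) = 1/(-571429/12197031 + (-2 + 195)) = 1/(-571429/12197031 + 193) = 1/(2353455554/12197031) = 12197031/2353455554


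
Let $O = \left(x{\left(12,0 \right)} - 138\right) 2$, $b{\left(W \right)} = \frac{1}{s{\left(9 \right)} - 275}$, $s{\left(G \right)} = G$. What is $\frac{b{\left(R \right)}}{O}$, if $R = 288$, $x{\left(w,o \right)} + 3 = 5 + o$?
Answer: $\frac{1}{72352} \approx 1.3821 \cdot 10^{-5}$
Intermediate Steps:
$x{\left(w,o \right)} = 2 + o$ ($x{\left(w,o \right)} = -3 + \left(5 + o\right) = 2 + o$)
$b{\left(W \right)} = - \frac{1}{266}$ ($b{\left(W \right)} = \frac{1}{9 - 275} = \frac{1}{-266} = - \frac{1}{266}$)
$O = -272$ ($O = \left(\left(2 + 0\right) - 138\right) 2 = \left(2 - 138\right) 2 = \left(-136\right) 2 = -272$)
$\frac{b{\left(R \right)}}{O} = - \frac{1}{266 \left(-272\right)} = \left(- \frac{1}{266}\right) \left(- \frac{1}{272}\right) = \frac{1}{72352}$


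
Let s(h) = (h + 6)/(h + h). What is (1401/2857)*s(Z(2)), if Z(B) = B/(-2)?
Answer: -7005/5714 ≈ -1.2259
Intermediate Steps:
Z(B) = -B/2 (Z(B) = B*(-½) = -B/2)
s(h) = (6 + h)/(2*h) (s(h) = (6 + h)/((2*h)) = (6 + h)*(1/(2*h)) = (6 + h)/(2*h))
(1401/2857)*s(Z(2)) = (1401/2857)*((6 - ½*2)/(2*((-½*2)))) = (1401*(1/2857))*((½)*(6 - 1)/(-1)) = 1401*((½)*(-1)*5)/2857 = (1401/2857)*(-5/2) = -7005/5714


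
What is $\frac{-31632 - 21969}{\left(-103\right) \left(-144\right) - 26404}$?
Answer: $\frac{53601}{11572} \approx 4.632$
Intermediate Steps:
$\frac{-31632 - 21969}{\left(-103\right) \left(-144\right) - 26404} = - \frac{53601}{14832 - 26404} = - \frac{53601}{-11572} = \left(-53601\right) \left(- \frac{1}{11572}\right) = \frac{53601}{11572}$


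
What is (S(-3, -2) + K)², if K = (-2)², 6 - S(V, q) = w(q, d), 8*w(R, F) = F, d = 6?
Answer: 1369/16 ≈ 85.563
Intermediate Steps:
w(R, F) = F/8
S(V, q) = 21/4 (S(V, q) = 6 - 6/8 = 6 - 1*¾ = 6 - ¾ = 21/4)
K = 4
(S(-3, -2) + K)² = (21/4 + 4)² = (37/4)² = 1369/16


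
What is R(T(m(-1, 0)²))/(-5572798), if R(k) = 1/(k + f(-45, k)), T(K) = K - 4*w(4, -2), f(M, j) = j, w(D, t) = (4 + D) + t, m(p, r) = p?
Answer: 1/256348708 ≈ 3.9009e-9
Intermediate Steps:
w(D, t) = 4 + D + t
T(K) = -24 + K (T(K) = K - 4*(4 + 4 - 2) = K - 4*6 = K - 24 = -24 + K)
R(k) = 1/(2*k) (R(k) = 1/(k + k) = 1/(2*k))
R(T(m(-1, 0)²))/(-5572798) = (1/(2*(-24 + (-1)²)))/(-5572798) = (1/(2*(-24 + 1)))*(-1/5572798) = ((½)/(-23))*(-1/5572798) = ((½)*(-1/23))*(-1/5572798) = -1/46*(-1/5572798) = 1/256348708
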